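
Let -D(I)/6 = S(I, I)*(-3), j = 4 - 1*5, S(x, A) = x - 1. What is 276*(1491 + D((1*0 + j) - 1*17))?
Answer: 317124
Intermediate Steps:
S(x, A) = -1 + x
j = -1 (j = 4 - 5 = -1)
D(I) = -18 + 18*I (D(I) = -6*(-1 + I)*(-3) = -6*(3 - 3*I) = -18 + 18*I)
276*(1491 + D((1*0 + j) - 1*17)) = 276*(1491 + (-18 + 18*((1*0 - 1) - 1*17))) = 276*(1491 + (-18 + 18*((0 - 1) - 17))) = 276*(1491 + (-18 + 18*(-1 - 17))) = 276*(1491 + (-18 + 18*(-18))) = 276*(1491 + (-18 - 324)) = 276*(1491 - 342) = 276*1149 = 317124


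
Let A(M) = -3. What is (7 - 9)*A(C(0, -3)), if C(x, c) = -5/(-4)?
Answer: 6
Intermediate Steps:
C(x, c) = 5/4 (C(x, c) = -5*(-1/4) = 5/4)
(7 - 9)*A(C(0, -3)) = (7 - 9)*(-3) = -2*(-3) = 6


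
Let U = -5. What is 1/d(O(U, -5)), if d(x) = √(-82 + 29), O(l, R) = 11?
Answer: -I*√53/53 ≈ -0.13736*I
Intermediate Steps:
d(x) = I*√53 (d(x) = √(-53) = I*√53)
1/d(O(U, -5)) = 1/(I*√53) = -I*√53/53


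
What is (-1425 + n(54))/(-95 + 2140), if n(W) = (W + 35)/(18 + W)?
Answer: -102511/147240 ≈ -0.69622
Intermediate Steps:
n(W) = (35 + W)/(18 + W)
(-1425 + n(54))/(-95 + 2140) = (-1425 + (35 + 54)/(18 + 54))/(-95 + 2140) = (-1425 + 89/72)/2045 = (-1425 + (1/72)*89)*(1/2045) = (-1425 + 89/72)*(1/2045) = -102511/72*1/2045 = -102511/147240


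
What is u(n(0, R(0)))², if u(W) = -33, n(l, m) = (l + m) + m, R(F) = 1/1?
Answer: 1089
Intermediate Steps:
R(F) = 1
n(l, m) = l + 2*m
u(n(0, R(0)))² = (-33)² = 1089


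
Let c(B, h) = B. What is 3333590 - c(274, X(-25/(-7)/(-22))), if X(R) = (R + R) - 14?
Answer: 3333316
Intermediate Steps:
X(R) = -14 + 2*R (X(R) = 2*R - 14 = -14 + 2*R)
3333590 - c(274, X(-25/(-7)/(-22))) = 3333590 - 1*274 = 3333590 - 274 = 3333316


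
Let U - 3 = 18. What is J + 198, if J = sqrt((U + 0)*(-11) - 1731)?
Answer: 198 + 3*I*sqrt(218) ≈ 198.0 + 44.294*I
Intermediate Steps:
U = 21 (U = 3 + 18 = 21)
J = 3*I*sqrt(218) (J = sqrt((21 + 0)*(-11) - 1731) = sqrt(21*(-11) - 1731) = sqrt(-231 - 1731) = sqrt(-1962) = 3*I*sqrt(218) ≈ 44.294*I)
J + 198 = 3*I*sqrt(218) + 198 = 198 + 3*I*sqrt(218)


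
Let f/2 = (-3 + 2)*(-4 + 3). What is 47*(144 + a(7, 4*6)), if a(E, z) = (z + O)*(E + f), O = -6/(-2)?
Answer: 18189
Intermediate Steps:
O = 3 (O = -6*(-½) = 3)
f = 2 (f = 2*((-3 + 2)*(-4 + 3)) = 2*(-1*(-1)) = 2*1 = 2)
a(E, z) = (2 + E)*(3 + z) (a(E, z) = (z + 3)*(E + 2) = (3 + z)*(2 + E) = (2 + E)*(3 + z))
47*(144 + a(7, 4*6)) = 47*(144 + (6 + 2*(4*6) + 3*7 + 7*(4*6))) = 47*(144 + (6 + 2*24 + 21 + 7*24)) = 47*(144 + (6 + 48 + 21 + 168)) = 47*(144 + 243) = 47*387 = 18189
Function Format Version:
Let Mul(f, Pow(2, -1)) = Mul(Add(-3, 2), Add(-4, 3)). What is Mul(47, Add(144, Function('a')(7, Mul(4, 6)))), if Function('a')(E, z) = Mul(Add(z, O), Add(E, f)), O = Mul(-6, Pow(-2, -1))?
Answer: 18189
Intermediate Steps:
O = 3 (O = Mul(-6, Rational(-1, 2)) = 3)
f = 2 (f = Mul(2, Mul(Add(-3, 2), Add(-4, 3))) = Mul(2, Mul(-1, -1)) = Mul(2, 1) = 2)
Function('a')(E, z) = Mul(Add(2, E), Add(3, z)) (Function('a')(E, z) = Mul(Add(z, 3), Add(E, 2)) = Mul(Add(3, z), Add(2, E)) = Mul(Add(2, E), Add(3, z)))
Mul(47, Add(144, Function('a')(7, Mul(4, 6)))) = Mul(47, Add(144, Add(6, Mul(2, Mul(4, 6)), Mul(3, 7), Mul(7, Mul(4, 6))))) = Mul(47, Add(144, Add(6, Mul(2, 24), 21, Mul(7, 24)))) = Mul(47, Add(144, Add(6, 48, 21, 168))) = Mul(47, Add(144, 243)) = Mul(47, 387) = 18189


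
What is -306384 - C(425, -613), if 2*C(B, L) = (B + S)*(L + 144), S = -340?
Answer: -572903/2 ≈ -2.8645e+5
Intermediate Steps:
C(B, L) = (-340 + B)*(144 + L)/2 (C(B, L) = ((B - 340)*(L + 144))/2 = ((-340 + B)*(144 + L))/2 = (-340 + B)*(144 + L)/2)
-306384 - C(425, -613) = -306384 - (-24480 - 170*(-613) + 72*425 + (½)*425*(-613)) = -306384 - (-24480 + 104210 + 30600 - 260525/2) = -306384 - 1*(-39865/2) = -306384 + 39865/2 = -572903/2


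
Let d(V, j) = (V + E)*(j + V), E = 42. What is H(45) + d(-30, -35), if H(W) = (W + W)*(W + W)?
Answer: 7320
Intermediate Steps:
d(V, j) = (42 + V)*(V + j) (d(V, j) = (V + 42)*(j + V) = (42 + V)*(V + j))
H(W) = 4*W² (H(W) = (2*W)*(2*W) = 4*W²)
H(45) + d(-30, -35) = 4*45² + ((-30)² + 42*(-30) + 42*(-35) - 30*(-35)) = 4*2025 + (900 - 1260 - 1470 + 1050) = 8100 - 780 = 7320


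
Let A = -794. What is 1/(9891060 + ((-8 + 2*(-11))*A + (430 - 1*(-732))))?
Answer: 1/9916042 ≈ 1.0085e-7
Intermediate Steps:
1/(9891060 + ((-8 + 2*(-11))*A + (430 - 1*(-732)))) = 1/(9891060 + ((-8 + 2*(-11))*(-794) + (430 - 1*(-732)))) = 1/(9891060 + ((-8 - 22)*(-794) + (430 + 732))) = 1/(9891060 + (-30*(-794) + 1162)) = 1/(9891060 + (23820 + 1162)) = 1/(9891060 + 24982) = 1/9916042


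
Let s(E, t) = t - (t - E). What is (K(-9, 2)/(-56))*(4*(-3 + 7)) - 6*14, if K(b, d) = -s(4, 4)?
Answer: -580/7 ≈ -82.857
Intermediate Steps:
s(E, t) = E (s(E, t) = t + (E - t) = E)
K(b, d) = -4 (K(b, d) = -1*4 = -4)
(K(-9, 2)/(-56))*(4*(-3 + 7)) - 6*14 = (-4/(-56))*(4*(-3 + 7)) - 6*14 = (-4*(-1/56))*(4*4) - 84 = (1/14)*16 - 84 = 8/7 - 84 = -580/7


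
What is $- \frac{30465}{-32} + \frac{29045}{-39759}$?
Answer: $\frac{1210328495}{1272288} \approx 951.3$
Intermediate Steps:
$- \frac{30465}{-32} + \frac{29045}{-39759} = \left(-30465\right) \left(- \frac{1}{32}\right) + 29045 \left(- \frac{1}{39759}\right) = \frac{30465}{32} - \frac{29045}{39759} = \frac{1210328495}{1272288}$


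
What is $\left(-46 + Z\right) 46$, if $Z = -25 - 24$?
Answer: $-4370$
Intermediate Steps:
$Z = -49$
$\left(-46 + Z\right) 46 = \left(-46 - 49\right) 46 = \left(-95\right) 46 = -4370$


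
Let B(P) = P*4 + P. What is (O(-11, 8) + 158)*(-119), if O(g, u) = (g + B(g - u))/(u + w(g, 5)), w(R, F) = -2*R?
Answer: -275723/15 ≈ -18382.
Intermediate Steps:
B(P) = 5*P (B(P) = 4*P + P = 5*P)
O(g, u) = (-5*u + 6*g)/(u - 2*g) (O(g, u) = (g + 5*(g - u))/(u - 2*g) = (g + (-5*u + 5*g))/(u - 2*g) = (-5*u + 6*g)/(u - 2*g))
(O(-11, 8) + 158)*(-119) = ((-6*(-11) + 5*8)/(-1*8 + 2*(-11)) + 158)*(-119) = ((66 + 40)/(-8 - 22) + 158)*(-119) = (106/(-30) + 158)*(-119) = (-1/30*106 + 158)*(-119) = (-53/15 + 158)*(-119) = (2317/15)*(-119) = -275723/15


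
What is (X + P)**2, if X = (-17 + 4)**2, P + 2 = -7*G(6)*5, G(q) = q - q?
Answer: 27889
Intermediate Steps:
G(q) = 0
P = -2 (P = -2 - 7*0*5 = -2 + 0*5 = -2 + 0 = -2)
X = 169 (X = (-13)**2 = 169)
(X + P)**2 = (169 - 2)**2 = 167**2 = 27889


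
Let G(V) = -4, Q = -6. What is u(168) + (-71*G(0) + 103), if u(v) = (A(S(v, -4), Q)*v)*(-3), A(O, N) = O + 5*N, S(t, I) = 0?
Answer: 15507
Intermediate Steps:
u(v) = 90*v (u(v) = ((0 + 5*(-6))*v)*(-3) = ((0 - 30)*v)*(-3) = -30*v*(-3) = 90*v)
u(168) + (-71*G(0) + 103) = 90*168 + (-71*(-4) + 103) = 15120 + (284 + 103) = 15120 + 387 = 15507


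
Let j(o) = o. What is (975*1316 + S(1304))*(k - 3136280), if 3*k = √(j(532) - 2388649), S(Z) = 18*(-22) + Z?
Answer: -4027008610240 + 1284008*I*√2388117/3 ≈ -4.027e+12 + 6.6141e+8*I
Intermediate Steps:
S(Z) = -396 + Z
k = I*√2388117/3 (k = √(532 - 2388649)/3 = √(-2388117)/3 = (I*√2388117)/3 = I*√2388117/3 ≈ 515.12*I)
(975*1316 + S(1304))*(k - 3136280) = (975*1316 + (-396 + 1304))*(I*√2388117/3 - 3136280) = (1283100 + 908)*(-3136280 + I*√2388117/3) = 1284008*(-3136280 + I*√2388117/3) = -4027008610240 + 1284008*I*√2388117/3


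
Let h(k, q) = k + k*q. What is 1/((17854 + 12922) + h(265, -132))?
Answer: -1/3939 ≈ -0.00025387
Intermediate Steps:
1/((17854 + 12922) + h(265, -132)) = 1/((17854 + 12922) + 265*(1 - 132)) = 1/(30776 + 265*(-131)) = 1/(30776 - 34715) = 1/(-3939) = -1/3939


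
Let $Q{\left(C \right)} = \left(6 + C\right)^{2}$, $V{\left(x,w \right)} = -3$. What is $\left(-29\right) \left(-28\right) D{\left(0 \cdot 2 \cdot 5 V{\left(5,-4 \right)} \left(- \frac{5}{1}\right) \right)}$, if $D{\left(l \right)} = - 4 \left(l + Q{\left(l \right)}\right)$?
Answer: $-116928$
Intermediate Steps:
$D{\left(l \right)} = - 4 l - 4 \left(6 + l\right)^{2}$ ($D{\left(l \right)} = - 4 \left(l + \left(6 + l\right)^{2}\right) = - 4 l - 4 \left(6 + l\right)^{2}$)
$\left(-29\right) \left(-28\right) D{\left(0 \cdot 2 \cdot 5 V{\left(5,-4 \right)} \left(- \frac{5}{1}\right) \right)} = \left(-29\right) \left(-28\right) \left(- 4 \cdot 0 \cdot 2 \cdot 5 \left(-3\right) \left(- \frac{5}{1}\right) - 4 \left(6 + 0 \cdot 2 \cdot 5 \left(-3\right) \left(- \frac{5}{1}\right)\right)^{2}\right) = 812 \left(- 4 \cdot 0 \left(- 15 \left(\left(-5\right) 1\right)\right) - 4 \left(6 + 0 \left(- 15 \left(\left(-5\right) 1\right)\right)\right)^{2}\right) = 812 \left(- 4 \cdot 0 \left(\left(-15\right) \left(-5\right)\right) - 4 \left(6 + 0 \left(\left(-15\right) \left(-5\right)\right)\right)^{2}\right) = 812 \left(- 4 \cdot 0 \cdot 75 - 4 \left(6 + 0 \cdot 75\right)^{2}\right) = 812 \left(\left(-4\right) 0 - 4 \left(6 + 0\right)^{2}\right) = 812 \left(0 - 4 \cdot 6^{2}\right) = 812 \left(0 - 144\right) = 812 \left(-144\right) = -116928$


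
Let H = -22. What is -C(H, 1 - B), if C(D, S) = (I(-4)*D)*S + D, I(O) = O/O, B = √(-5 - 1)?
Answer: 44 - 22*I*√6 ≈ 44.0 - 53.889*I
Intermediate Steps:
B = I*√6 (B = √(-6) = I*√6 ≈ 2.4495*I)
I(O) = 1
C(D, S) = D + D*S (C(D, S) = (1*D)*S + D = D*S + D = D + D*S)
-C(H, 1 - B) = -(-22)*(1 + (1 - I*√6)) = -(-22)*(2 - I*√6) = -(-44 + 22*I*√6) = 44 - 22*I*√6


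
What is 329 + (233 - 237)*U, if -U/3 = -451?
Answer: -5083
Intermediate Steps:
U = 1353 (U = -3*(-451) = 1353)
329 + (233 - 237)*U = 329 + (233 - 237)*1353 = 329 - 4*1353 = 329 - 5412 = -5083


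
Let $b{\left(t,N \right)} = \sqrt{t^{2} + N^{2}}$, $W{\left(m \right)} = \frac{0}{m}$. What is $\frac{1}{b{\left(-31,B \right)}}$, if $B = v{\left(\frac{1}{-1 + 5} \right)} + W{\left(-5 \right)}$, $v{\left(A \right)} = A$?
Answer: $\frac{4 \sqrt{15377}}{15377} \approx 0.032257$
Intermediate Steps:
$W{\left(m \right)} = 0$
$B = \frac{1}{4}$ ($B = \frac{1}{-1 + 5} + 0 = \frac{1}{4} + 0 = \frac{1}{4} \approx 0.25$)
$b{\left(t,N \right)} = \sqrt{N^{2} + t^{2}}$
$\frac{1}{b{\left(-31,B \right)}} = \frac{1}{\sqrt{\left(\frac{1}{4}\right)^{2} + \left(-31\right)^{2}}} = \frac{1}{\sqrt{\frac{1}{16} + 961}} = \frac{1}{\sqrt{\frac{15377}{16}}} = \frac{1}{\frac{1}{4} \sqrt{15377}} = \frac{4 \sqrt{15377}}{15377}$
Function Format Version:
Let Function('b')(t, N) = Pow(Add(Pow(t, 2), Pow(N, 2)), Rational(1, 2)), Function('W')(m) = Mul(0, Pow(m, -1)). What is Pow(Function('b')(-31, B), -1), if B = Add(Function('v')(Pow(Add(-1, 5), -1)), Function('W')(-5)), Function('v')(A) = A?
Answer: Mul(Rational(4, 15377), Pow(15377, Rational(1, 2))) ≈ 0.032257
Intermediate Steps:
Function('W')(m) = 0
B = Rational(1, 4) (B = Add(Pow(Add(-1, 5), -1), 0) = Add(Pow(4, -1), 0) = Add(Rational(1, 4), 0) = Rational(1, 4) ≈ 0.25000)
Function('b')(t, N) = Pow(Add(Pow(N, 2), Pow(t, 2)), Rational(1, 2))
Pow(Function('b')(-31, B), -1) = Pow(Pow(Add(Pow(Rational(1, 4), 2), Pow(-31, 2)), Rational(1, 2)), -1) = Pow(Pow(Add(Rational(1, 16), 961), Rational(1, 2)), -1) = Pow(Pow(Rational(15377, 16), Rational(1, 2)), -1) = Pow(Mul(Rational(1, 4), Pow(15377, Rational(1, 2))), -1) = Mul(Rational(4, 15377), Pow(15377, Rational(1, 2)))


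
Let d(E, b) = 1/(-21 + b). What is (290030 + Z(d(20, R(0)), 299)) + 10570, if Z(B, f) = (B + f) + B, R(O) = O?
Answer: 6318877/21 ≈ 3.0090e+5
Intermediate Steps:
Z(B, f) = f + 2*B
(290030 + Z(d(20, R(0)), 299)) + 10570 = (290030 + (299 + 2/(-21 + 0))) + 10570 = (290030 + (299 + 2/(-21))) + 10570 = (290030 + (299 + 2*(-1/21))) + 10570 = (290030 + (299 - 2/21)) + 10570 = (290030 + 6277/21) + 10570 = 6096907/21 + 10570 = 6318877/21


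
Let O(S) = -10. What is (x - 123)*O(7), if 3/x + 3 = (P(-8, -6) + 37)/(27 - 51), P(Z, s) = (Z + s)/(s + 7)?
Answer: 23514/19 ≈ 1237.6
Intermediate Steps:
P(Z, s) = (Z + s)/(7 + s)
x = -72/95 (x = 3/(-3 + ((-8 - 6)/(7 - 6) + 37)/(27 - 51)) = 3/(-3 + (-14/1 + 37)/(-24)) = 3/(-3 + (1*(-14) + 37)*(-1/24)) = 3/(-3 + (-14 + 37)*(-1/24)) = 3/(-3 + 23*(-1/24)) = 3/(-3 - 23/24) = 3/(-95/24) = 3*(-24/95) = -72/95 ≈ -0.75789)
(x - 123)*O(7) = (-72/95 - 123)*(-10) = -11757/95*(-10) = 23514/19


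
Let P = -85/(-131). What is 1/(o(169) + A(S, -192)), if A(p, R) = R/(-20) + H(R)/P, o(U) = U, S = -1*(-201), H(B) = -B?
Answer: 85/40333 ≈ 0.0021075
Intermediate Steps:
P = 85/131 (P = -85*(-1/131) = 85/131 ≈ 0.64886)
S = 201
A(p, R) = -541*R/340 (A(p, R) = R/(-20) + (-R)/(85/131) = R*(-1/20) - R*(131/85) = -R/20 - 131*R/85 = -541*R/340)
1/(o(169) + A(S, -192)) = 1/(169 - 541/340*(-192)) = 1/(169 + 25968/85) = 1/(40333/85) = 85/40333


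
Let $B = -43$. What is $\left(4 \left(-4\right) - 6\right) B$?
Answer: $946$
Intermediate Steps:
$\left(4 \left(-4\right) - 6\right) B = \left(4 \left(-4\right) - 6\right) \left(-43\right) = \left(-16 - 6\right) \left(-43\right) = \left(-22\right) \left(-43\right) = 946$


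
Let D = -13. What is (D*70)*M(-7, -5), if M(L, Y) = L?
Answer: 6370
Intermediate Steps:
(D*70)*M(-7, -5) = -13*70*(-7) = -910*(-7) = 6370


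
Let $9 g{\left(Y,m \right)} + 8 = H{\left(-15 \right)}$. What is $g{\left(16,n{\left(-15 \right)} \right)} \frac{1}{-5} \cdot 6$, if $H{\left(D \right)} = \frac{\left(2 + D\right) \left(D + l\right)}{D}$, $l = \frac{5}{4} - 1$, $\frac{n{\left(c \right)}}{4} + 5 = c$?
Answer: $\frac{1247}{450} \approx 2.7711$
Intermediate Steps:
$n{\left(c \right)} = -20 + 4 c$
$l = \frac{1}{4}$ ($l = 5 \cdot \frac{1}{4} - 1 = \frac{5}{4} - 1 = \frac{1}{4} \approx 0.25$)
$H{\left(D \right)} = \frac{\left(2 + D\right) \left(\frac{1}{4} + D\right)}{D}$ ($H{\left(D \right)} = \frac{\left(2 + D\right) \left(D + \frac{1}{4}\right)}{D} = \frac{\left(2 + D\right) \left(\frac{1}{4} + D\right)}{D}$)
$g{\left(Y,m \right)} = - \frac{1247}{540}$ ($g{\left(Y,m \right)} = - \frac{8}{9} + \frac{\frac{9}{4} - 15 + \frac{1}{2 \left(-15\right)}}{9} = - \frac{8}{9} + \frac{\frac{9}{4} - 15 + \frac{1}{2} \left(- \frac{1}{15}\right)}{9} = - \frac{8}{9} + \frac{\frac{9}{4} - 15 - \frac{1}{30}}{9} = - \frac{8}{9} + \frac{1}{9} \left(- \frac{767}{60}\right) = - \frac{8}{9} - \frac{767}{540} = - \frac{1247}{540}$)
$g{\left(16,n{\left(-15 \right)} \right)} \frac{1}{-5} \cdot 6 = - \frac{1247 \frac{1}{-5} \cdot 6}{540} = - \frac{1247 \left(\left(- \frac{1}{5}\right) 6\right)}{540} = \left(- \frac{1247}{540}\right) \left(- \frac{6}{5}\right) = \frac{1247}{450}$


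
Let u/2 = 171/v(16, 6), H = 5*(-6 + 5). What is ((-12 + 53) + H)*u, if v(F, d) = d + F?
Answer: 6156/11 ≈ 559.64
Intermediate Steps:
v(F, d) = F + d
H = -5 (H = 5*(-1) = -5)
u = 171/11 (u = 2*(171/(16 + 6)) = 2*(171/22) = 171/11 ≈ 15.545)
((-12 + 53) + H)*u = ((-12 + 53) - 5)*(171/11) = (41 - 5)*(171/11) = 36*(171/11) = 6156/11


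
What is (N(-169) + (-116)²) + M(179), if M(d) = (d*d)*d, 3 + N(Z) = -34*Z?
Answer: 5754538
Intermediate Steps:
N(Z) = -3 - 34*Z
M(d) = d³ (M(d) = d²*d = d³)
(N(-169) + (-116)²) + M(179) = ((-3 - 34*(-169)) + (-116)²) + 179³ = ((-3 + 5746) + 13456) + 5735339 = (5743 + 13456) + 5735339 = 19199 + 5735339 = 5754538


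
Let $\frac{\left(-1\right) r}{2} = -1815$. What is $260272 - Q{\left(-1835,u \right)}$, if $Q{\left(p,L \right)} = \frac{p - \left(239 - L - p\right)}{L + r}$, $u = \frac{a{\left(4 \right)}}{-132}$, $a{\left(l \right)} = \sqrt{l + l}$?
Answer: $\frac{7469652043231389}{28699288199} + \frac{248787 \sqrt{2}}{28699288199} \approx 2.6027 \cdot 10^{5}$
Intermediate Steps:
$r = 3630$ ($r = \left(-2\right) \left(-1815\right) = 3630$)
$a{\left(l \right)} = \sqrt{2} \sqrt{l}$ ($a{\left(l \right)} = \sqrt{2 l} = \sqrt{2} \sqrt{l}$)
$u = - \frac{\sqrt{2}}{66}$ ($u = \frac{\sqrt{2} \sqrt{4}}{-132} = \sqrt{2} \cdot 2 \left(- \frac{1}{132}\right) = 2 \sqrt{2} \left(- \frac{1}{132}\right) = - \frac{\sqrt{2}}{66} \approx -0.021427$)
$Q{\left(p,L \right)} = \frac{-239 + L + 2 p}{3630 + L}$ ($Q{\left(p,L \right)} = \frac{p - \left(239 - L - p\right)}{L + 3630} = \frac{p - \left(239 - L - p\right)}{3630 + L} = \frac{p + \left(-239 + L + p\right)}{3630 + L} = \frac{-239 + L + 2 p}{3630 + L}$)
$260272 - Q{\left(-1835,u \right)} = 260272 - \frac{-239 - \frac{\sqrt{2}}{66} + 2 \left(-1835\right)}{3630 - \frac{\sqrt{2}}{66}} = 260272 - \frac{-239 - \frac{\sqrt{2}}{66} - 3670}{3630 - \frac{\sqrt{2}}{66}} = 260272 - \frac{-3909 - \frac{\sqrt{2}}{66}}{3630 - \frac{\sqrt{2}}{66}}$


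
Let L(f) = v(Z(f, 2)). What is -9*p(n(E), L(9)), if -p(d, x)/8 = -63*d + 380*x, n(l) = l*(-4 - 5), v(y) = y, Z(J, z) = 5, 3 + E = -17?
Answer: -679680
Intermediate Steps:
E = -20 (E = -3 - 17 = -20)
L(f) = 5
n(l) = -9*l (n(l) = l*(-9) = -9*l)
p(d, x) = -3040*x + 504*d (p(d, x) = -8*(-63*d + 380*x) = -3040*x + 504*d)
-9*p(n(E), L(9)) = -9*(-3040*5 + 504*(-9*(-20))) = -9*(-15200 + 504*180) = -9*(-15200 + 90720) = -9*75520 = -679680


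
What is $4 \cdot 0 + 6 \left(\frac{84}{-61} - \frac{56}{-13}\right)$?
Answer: $\frac{13944}{793} \approx 17.584$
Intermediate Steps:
$4 \cdot 0 + 6 \left(\frac{84}{-61} - \frac{56}{-13}\right) = 0 + 6 \left(84 \left(- \frac{1}{61}\right) - - \frac{56}{13}\right) = 0 + 6 \left(- \frac{84}{61} + \frac{56}{13}\right) = 0 + 6 \cdot \frac{2324}{793} = 0 + \frac{13944}{793} = \frac{13944}{793}$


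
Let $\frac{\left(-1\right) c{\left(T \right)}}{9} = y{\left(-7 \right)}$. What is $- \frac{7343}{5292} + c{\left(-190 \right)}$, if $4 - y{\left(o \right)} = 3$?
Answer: $- \frac{7853}{756} \approx -10.388$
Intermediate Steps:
$y{\left(o \right)} = 1$ ($y{\left(o \right)} = 4 - 3 = 1$)
$c{\left(T \right)} = -9$ ($c{\left(T \right)} = \left(-9\right) 1 = -9$)
$- \frac{7343}{5292} + c{\left(-190 \right)} = - \frac{7343}{5292} - 9 = \left(-7343\right) \frac{1}{5292} - 9 = - \frac{1049}{756} - 9 = - \frac{7853}{756}$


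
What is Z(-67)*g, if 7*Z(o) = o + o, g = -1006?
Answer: 134804/7 ≈ 19258.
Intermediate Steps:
Z(o) = 2*o/7 (Z(o) = (o + o)/7 = (2*o)/7 = 2*o/7)
Z(-67)*g = ((2/7)*(-67))*(-1006) = -134/7*(-1006) = 134804/7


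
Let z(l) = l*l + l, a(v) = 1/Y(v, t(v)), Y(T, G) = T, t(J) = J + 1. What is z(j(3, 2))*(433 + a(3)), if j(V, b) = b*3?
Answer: 18200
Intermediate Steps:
t(J) = 1 + J
j(V, b) = 3*b
a(v) = 1/v
z(l) = l + l² (z(l) = l² + l = l + l²)
z(j(3, 2))*(433 + a(3)) = ((3*2)*(1 + 3*2))*(433 + 1/3) = (6*(1 + 6))*(433 + ⅓) = (6*7)*(1300/3) = 42*(1300/3) = 18200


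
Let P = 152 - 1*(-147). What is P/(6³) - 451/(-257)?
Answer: 174259/55512 ≈ 3.1391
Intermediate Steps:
P = 299 (P = 152 + 147 = 299)
P/(6³) - 451/(-257) = 299/(6³) - 451/(-257) = 299/216 - 451*(-1/257) = 299*(1/216) + 451/257 = 299/216 + 451/257 = 174259/55512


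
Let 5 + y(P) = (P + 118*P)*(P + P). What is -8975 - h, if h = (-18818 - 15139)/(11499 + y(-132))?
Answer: -5331665699/594058 ≈ -8975.0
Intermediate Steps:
y(P) = -5 + 238*P² (y(P) = -5 + (P + 118*P)*(P + P) = -5 + (119*P)*(2*P) = -5 + 238*P²)
h = -4851/594058 (h = (-18818 - 15139)/(11499 + (-5 + 238*(-132)²)) = -33957/(11499 + (-5 + 238*17424)) = -33957/(11499 + (-5 + 4146912)) = -33957/(11499 + 4146907) = -33957/4158406 = -33957*1/4158406 = -4851/594058 ≈ -0.0081659)
-8975 - h = -8975 - 1*(-4851/594058) = -8975 + 4851/594058 = -5331665699/594058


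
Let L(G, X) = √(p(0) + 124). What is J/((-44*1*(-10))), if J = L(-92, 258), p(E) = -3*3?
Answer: √115/440 ≈ 0.024372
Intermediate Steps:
p(E) = -9
L(G, X) = √115 (L(G, X) = √(-9 + 124) = √115)
J = √115 ≈ 10.724
J/((-44*1*(-10))) = √115/((-44*1*(-10))) = √115/((-44*(-10))) = √115/440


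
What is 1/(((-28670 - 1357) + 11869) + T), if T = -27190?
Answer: -1/45348 ≈ -2.2052e-5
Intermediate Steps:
1/(((-28670 - 1357) + 11869) + T) = 1/(((-28670 - 1357) + 11869) - 27190) = 1/((-30027 + 11869) - 27190) = 1/(-18158 - 27190) = 1/(-45348) = -1/45348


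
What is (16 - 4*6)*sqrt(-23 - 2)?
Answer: -40*I ≈ -40.0*I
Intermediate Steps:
(16 - 4*6)*sqrt(-23 - 2) = (16 - 24)*sqrt(-25) = -40*I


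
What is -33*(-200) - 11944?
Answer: -5344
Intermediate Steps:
-33*(-200) - 11944 = 6600 - 11944 = -5344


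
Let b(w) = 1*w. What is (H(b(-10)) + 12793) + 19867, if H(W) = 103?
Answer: 32763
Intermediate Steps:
b(w) = w
(H(b(-10)) + 12793) + 19867 = (103 + 12793) + 19867 = 12896 + 19867 = 32763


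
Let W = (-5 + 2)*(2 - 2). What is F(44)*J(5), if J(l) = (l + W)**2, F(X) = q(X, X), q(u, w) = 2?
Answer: 50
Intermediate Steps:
W = 0 (W = -3*0 = 0)
F(X) = 2
J(l) = l**2 (J(l) = (l + 0)**2 = l**2)
F(44)*J(5) = 2*5**2 = 2*25 = 50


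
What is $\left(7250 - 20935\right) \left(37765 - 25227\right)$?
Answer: $-171582530$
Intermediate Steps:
$\left(7250 - 20935\right) \left(37765 - 25227\right) = \left(-13685\right) 12538 = -171582530$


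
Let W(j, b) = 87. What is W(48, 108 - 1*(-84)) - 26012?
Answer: -25925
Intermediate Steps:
W(48, 108 - 1*(-84)) - 26012 = 87 - 26012 = -25925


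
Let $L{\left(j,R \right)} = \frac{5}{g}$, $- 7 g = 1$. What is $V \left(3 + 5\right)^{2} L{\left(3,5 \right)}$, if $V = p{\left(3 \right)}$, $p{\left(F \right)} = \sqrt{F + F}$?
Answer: $- 2240 \sqrt{6} \approx -5486.9$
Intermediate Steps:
$g = - \frac{1}{7}$ ($g = \left(- \frac{1}{7}\right) 1 = - \frac{1}{7} \approx -0.14286$)
$p{\left(F \right)} = \sqrt{2} \sqrt{F}$ ($p{\left(F \right)} = \sqrt{2 F} = \sqrt{2} \sqrt{F}$)
$V = \sqrt{6}$ ($V = \sqrt{2} \sqrt{3} = \sqrt{6} \approx 2.4495$)
$L{\left(j,R \right)} = -35$ ($L{\left(j,R \right)} = \frac{5}{- \frac{1}{7}} = 5 \left(-7\right) = -35$)
$V \left(3 + 5\right)^{2} L{\left(3,5 \right)} = \sqrt{6} \left(3 + 5\right)^{2} \left(-35\right) = \sqrt{6} \cdot 8^{2} \left(-35\right) = \sqrt{6} \cdot 64 \left(-35\right) = 64 \sqrt{6} \left(-35\right) = - 2240 \sqrt{6}$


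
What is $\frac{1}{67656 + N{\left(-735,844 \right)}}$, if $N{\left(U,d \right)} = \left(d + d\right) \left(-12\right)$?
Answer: $\frac{1}{47400} \approx 2.1097 \cdot 10^{-5}$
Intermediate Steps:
$N{\left(U,d \right)} = - 24 d$ ($N{\left(U,d \right)} = 2 d \left(-12\right) = - 24 d$)
$\frac{1}{67656 + N{\left(-735,844 \right)}} = \frac{1}{67656 - 20256} = \frac{1}{47400}$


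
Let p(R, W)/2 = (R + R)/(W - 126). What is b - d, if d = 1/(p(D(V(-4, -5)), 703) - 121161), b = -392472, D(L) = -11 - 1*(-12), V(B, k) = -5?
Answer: -27437675524919/69909893 ≈ -3.9247e+5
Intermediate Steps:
D(L) = 1 (D(L) = -11 + 12 = 1)
p(R, W) = 4*R/(-126 + W) (p(R, W) = 2*((R + R)/(W - 126)) = 2*((2*R)/(-126 + W)) = 2*(2*R/(-126 + W)) = 4*R/(-126 + W))
d = -577/69909893 (d = 1/(4*1/(-126 + 703) - 121161) = 1/(4*1/577 - 121161) = 1/(4*1*(1/577) - 121161) = 1/(4/577 - 121161) = 1/(-69909893/577) = -577/69909893 ≈ -8.2535e-6)
b - d = -392472 - 1*(-577/69909893) = -392472 + 577/69909893 = -27437675524919/69909893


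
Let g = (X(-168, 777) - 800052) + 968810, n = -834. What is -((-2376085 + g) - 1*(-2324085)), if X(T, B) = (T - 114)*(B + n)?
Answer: -132832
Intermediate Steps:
X(T, B) = (-834 + B)*(-114 + T) (X(T, B) = (T - 114)*(B - 834) = (-114 + T)*(-834 + B) = (-834 + B)*(-114 + T))
g = 184832 (g = ((95076 - 834*(-168) - 114*777 + 777*(-168)) - 800052) + 968810 = ((95076 + 140112 - 88578 - 130536) - 800052) + 968810 = (16074 - 800052) + 968810 = -783978 + 968810 = 184832)
-((-2376085 + g) - 1*(-2324085)) = -((-2376085 + 184832) - 1*(-2324085)) = -(-2191253 + 2324085) = -1*132832 = -132832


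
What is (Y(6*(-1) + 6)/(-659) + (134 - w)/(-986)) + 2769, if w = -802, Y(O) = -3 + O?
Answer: 899305170/324887 ≈ 2768.1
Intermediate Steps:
(Y(6*(-1) + 6)/(-659) + (134 - w)/(-986)) + 2769 = ((-3 + (6*(-1) + 6))/(-659) + (134 - 1*(-802))/(-986)) + 2769 = ((-3 + (-6 + 6))*(-1/659) + (134 + 802)*(-1/986)) + 2769 = ((-3 + 0)*(-1/659) + 936*(-1/986)) + 2769 = (-3*(-1/659) - 468/493) + 2769 = (3/659 - 468/493) + 2769 = -306933/324887 + 2769 = 899305170/324887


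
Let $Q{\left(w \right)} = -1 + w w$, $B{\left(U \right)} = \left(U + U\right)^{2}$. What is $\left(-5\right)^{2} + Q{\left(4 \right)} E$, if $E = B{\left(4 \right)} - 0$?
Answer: $985$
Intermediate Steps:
$B{\left(U \right)} = 4 U^{2}$ ($B{\left(U \right)} = \left(2 U\right)^{2} = 4 U^{2}$)
$E = 64$ ($E = 4 \cdot 4^{2} - 0 = 4 \cdot 16 + 0 = 64 + 0 = 64$)
$Q{\left(w \right)} = -1 + w^{2}$
$\left(-5\right)^{2} + Q{\left(4 \right)} E = \left(-5\right)^{2} + \left(-1 + 4^{2}\right) 64 = 25 + \left(-1 + 16\right) 64 = 25 + 15 \cdot 64 = 25 + 960 = 985$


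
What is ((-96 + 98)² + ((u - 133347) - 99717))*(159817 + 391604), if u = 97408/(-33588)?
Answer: -39968406779756/311 ≈ -1.2852e+11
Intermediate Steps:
u = -24352/8397 (u = 97408*(-1/33588) = -24352/8397 ≈ -2.9001)
((-96 + 98)² + ((u - 133347) - 99717))*(159817 + 391604) = ((-96 + 98)² + ((-24352/8397 - 133347) - 99717))*(159817 + 391604) = (2² + (-1119739111/8397 - 99717))*551421 = (4 - 1957062760/8397)*551421 = -1957029172/8397*551421 = -39968406779756/311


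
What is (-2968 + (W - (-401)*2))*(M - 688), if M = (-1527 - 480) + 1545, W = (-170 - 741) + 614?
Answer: 2832450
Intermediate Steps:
W = -297 (W = -911 + 614 = -297)
M = -462 (M = -2007 + 1545 = -462)
(-2968 + (W - (-401)*2))*(M - 688) = (-2968 + (-297 - (-401)*2))*(-462 - 688) = (-2968 + (-297 - 1*(-802)))*(-1150) = (-2968 + (-297 + 802))*(-1150) = (-2968 + 505)*(-1150) = -2463*(-1150) = 2832450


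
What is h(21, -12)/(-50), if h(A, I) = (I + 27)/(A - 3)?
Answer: -1/60 ≈ -0.016667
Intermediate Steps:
h(A, I) = (27 + I)/(-3 + A)
h(21, -12)/(-50) = ((27 - 12)/(-3 + 21))/(-50) = (15/18)*(-1/50) = ((1/18)*15)*(-1/50) = (⅚)*(-1/50) = -1/60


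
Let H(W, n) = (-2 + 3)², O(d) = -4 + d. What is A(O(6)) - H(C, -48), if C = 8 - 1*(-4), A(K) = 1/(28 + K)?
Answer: -29/30 ≈ -0.96667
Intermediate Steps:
C = 12 (C = 8 + 4 = 12)
H(W, n) = 1 (H(W, n) = 1² = 1)
A(O(6)) - H(C, -48) = 1/(28 + (-4 + 6)) - 1*1 = 1/(28 + 2) - 1 = 1/30 - 1 = -29/30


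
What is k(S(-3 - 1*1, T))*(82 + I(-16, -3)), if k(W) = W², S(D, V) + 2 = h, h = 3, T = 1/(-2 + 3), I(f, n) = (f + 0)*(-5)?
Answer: 162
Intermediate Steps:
I(f, n) = -5*f (I(f, n) = f*(-5) = -5*f)
T = 1 (T = 1/1 = 1)
S(D, V) = 1 (S(D, V) = -2 + 3 = 1)
k(S(-3 - 1*1, T))*(82 + I(-16, -3)) = 1²*(82 - 5*(-16)) = 1*(82 + 80) = 1*162 = 162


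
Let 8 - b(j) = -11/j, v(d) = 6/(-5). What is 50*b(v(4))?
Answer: -175/3 ≈ -58.333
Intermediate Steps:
v(d) = -6/5 (v(d) = 6*(-1/5) = -6/5)
b(j) = 8 + 11/j (b(j) = 8 - (-11)/j = 8 + 11/j)
50*b(v(4)) = 50*(8 + 11/(-6/5)) = 50*(8 + 11*(-5/6)) = 50*(8 - 55/6) = 50*(-7/6) = -175/3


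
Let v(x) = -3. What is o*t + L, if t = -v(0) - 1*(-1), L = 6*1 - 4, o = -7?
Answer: -26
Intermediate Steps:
L = 2 (L = 6 - 4 = 2)
t = 4 (t = -1*(-3) - 1*(-1) = 3 + 1 = 4)
o*t + L = -7*4 + 2 = -28 + 2 = -26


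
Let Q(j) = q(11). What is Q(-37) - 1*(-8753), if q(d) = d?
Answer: 8764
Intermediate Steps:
Q(j) = 11
Q(-37) - 1*(-8753) = 11 - 1*(-8753) = 11 + 8753 = 8764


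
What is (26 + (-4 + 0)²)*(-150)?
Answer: -6300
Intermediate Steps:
(26 + (-4 + 0)²)*(-150) = (26 + (-4)²)*(-150) = (26 + 16)*(-150) = 42*(-150) = -6300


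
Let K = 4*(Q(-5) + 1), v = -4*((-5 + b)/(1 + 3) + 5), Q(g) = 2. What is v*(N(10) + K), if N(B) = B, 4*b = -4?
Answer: -308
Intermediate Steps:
b = -1 (b = (1/4)*(-4) = -1)
v = -14 (v = -4*((-5 - 1)/(1 + 3) + 5) = -4*(-6/4 + 5) = -4*(-6*1/4 + 5) = -4*(-3/2 + 5) = -4*7/2 = -14)
K = 12 (K = 4*(2 + 1) = 4*3 = 12)
v*(N(10) + K) = -14*(10 + 12) = -14*22 = -308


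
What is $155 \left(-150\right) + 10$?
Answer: $-23240$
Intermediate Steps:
$155 \left(-150\right) + 10 = -23250 + 10 = -23240$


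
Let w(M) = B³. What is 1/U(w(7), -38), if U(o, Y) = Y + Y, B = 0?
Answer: -1/76 ≈ -0.013158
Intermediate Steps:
w(M) = 0 (w(M) = 0³ = 0)
U(o, Y) = 2*Y
1/U(w(7), -38) = 1/(2*(-38)) = 1/(-76) = -1/76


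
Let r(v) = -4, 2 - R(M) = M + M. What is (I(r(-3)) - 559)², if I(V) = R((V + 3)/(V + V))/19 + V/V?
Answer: 1797844801/5776 ≈ 3.1126e+5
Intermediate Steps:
R(M) = 2 - 2*M (R(M) = 2 - (M + M) = 2 - 2*M)
I(V) = 21/19 - (3 + V)/(19*V) (I(V) = (2 - 2*(V + 3)/(V + V))/19 + V/V = (2 - 2*(3 + V)/(2*V))*(1/19) + 1 = (2 - 2*(3 + V)*1/(2*V))*(1/19) + 1 = (2 - (3 + V)/V)*(1/19) + 1 = (2/19 - (3 + V)/(19*V)) + 1 = 21/19 - (3 + V)/(19*V))
(I(r(-3)) - 559)² = ((1/19)*(-3 + 20*(-4))/(-4) - 559)² = ((1/19)*(-¼)*(-3 - 80) - 559)² = ((1/19)*(-¼)*(-83) - 559)² = (83/76 - 559)² = (-42401/76)² = 1797844801/5776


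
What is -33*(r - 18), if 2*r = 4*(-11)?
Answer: 1320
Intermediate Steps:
r = -22 (r = (4*(-11))/2 = (½)*(-44) = -22)
-33*(r - 18) = -33*(-22 - 18) = -33*(-40) = 1320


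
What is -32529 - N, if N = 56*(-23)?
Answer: -31241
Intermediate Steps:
N = -1288
-32529 - N = -32529 - 1*(-1288) = -32529 + 1288 = -31241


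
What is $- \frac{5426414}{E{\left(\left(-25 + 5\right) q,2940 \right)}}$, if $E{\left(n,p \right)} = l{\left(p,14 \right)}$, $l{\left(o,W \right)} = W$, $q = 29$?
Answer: $-387601$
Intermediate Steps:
$E{\left(n,p \right)} = 14$
$- \frac{5426414}{E{\left(\left(-25 + 5\right) q,2940 \right)}} = - \frac{5426414}{14} = \left(-5426414\right) \frac{1}{14} = -387601$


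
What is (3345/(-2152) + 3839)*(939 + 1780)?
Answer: 22453999577/2152 ≈ 1.0434e+7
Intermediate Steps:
(3345/(-2152) + 3839)*(939 + 1780) = (3345*(-1/2152) + 3839)*2719 = (-3345/2152 + 3839)*2719 = (8258183/2152)*2719 = 22453999577/2152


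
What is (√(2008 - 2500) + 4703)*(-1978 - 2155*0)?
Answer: -9302534 - 3956*I*√123 ≈ -9.3025e+6 - 43874.0*I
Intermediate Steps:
(√(2008 - 2500) + 4703)*(-1978 - 2155*0) = (√(-492) + 4703)*(-1978 + 0) = (2*I*√123 + 4703)*(-1978) = (4703 + 2*I*√123)*(-1978) = -9302534 - 3956*I*√123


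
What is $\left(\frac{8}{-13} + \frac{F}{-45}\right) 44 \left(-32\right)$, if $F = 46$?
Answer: $\frac{1348864}{585} \approx 2305.8$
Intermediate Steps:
$\left(\frac{8}{-13} + \frac{F}{-45}\right) 44 \left(-32\right) = \left(\frac{8}{-13} + \frac{46}{-45}\right) 44 \left(-32\right) = \left(8 \left(- \frac{1}{13}\right) + 46 \left(- \frac{1}{45}\right)\right) 44 \left(-32\right) = \left(- \frac{8}{13} - \frac{46}{45}\right) 44 \left(-32\right) = \left(- \frac{958}{585}\right) 44 \left(-32\right) = \left(- \frac{42152}{585}\right) \left(-32\right) = \frac{1348864}{585}$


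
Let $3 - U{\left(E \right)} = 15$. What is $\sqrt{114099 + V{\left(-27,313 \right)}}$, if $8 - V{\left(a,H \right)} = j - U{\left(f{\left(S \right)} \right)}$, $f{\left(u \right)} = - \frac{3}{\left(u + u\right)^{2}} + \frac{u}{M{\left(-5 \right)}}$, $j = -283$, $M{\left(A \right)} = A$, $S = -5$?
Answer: $\sqrt{114378} \approx 338.2$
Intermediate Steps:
$f{\left(u \right)} = - \frac{3}{4 u^{2}} - \frac{u}{5}$ ($f{\left(u \right)} = - \frac{3}{\left(u + u\right)^{2}} + \frac{u}{-5} = - \frac{3}{\left(2 u\right)^{2}} + u \left(- \frac{1}{5}\right) = - \frac{3}{4 u^{2}} - \frac{u}{5}$)
$U{\left(E \right)} = -12$ ($U{\left(E \right)} = 3 - 15 = -12$)
$V{\left(a,H \right)} = 279$ ($V{\left(a,H \right)} = 8 - \left(-283 - -12\right) = 8 - \left(-283 + 12\right) = 8 - -271 = 8 + 271 = 279$)
$\sqrt{114099 + V{\left(-27,313 \right)}} = \sqrt{114099 + 279} = \sqrt{114378}$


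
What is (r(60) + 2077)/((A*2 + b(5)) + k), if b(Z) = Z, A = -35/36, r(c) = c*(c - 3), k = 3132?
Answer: 98946/56431 ≈ 1.7534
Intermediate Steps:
r(c) = c*(-3 + c)
A = -35/36 (A = -35*1/36 = -35/36 ≈ -0.97222)
(r(60) + 2077)/((A*2 + b(5)) + k) = (60*(-3 + 60) + 2077)/((-35/36*2 + 5) + 3132) = (60*57 + 2077)/((-35/18 + 5) + 3132) = (3420 + 2077)/(55/18 + 3132) = 5497/(56431/18) = 5497*(18/56431) = 98946/56431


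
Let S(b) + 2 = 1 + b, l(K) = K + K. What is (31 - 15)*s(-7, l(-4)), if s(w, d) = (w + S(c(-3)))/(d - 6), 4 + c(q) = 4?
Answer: 64/7 ≈ 9.1429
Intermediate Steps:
l(K) = 2*K
c(q) = 0 (c(q) = -4 + 4 = 0)
S(b) = -1 + b (S(b) = -2 + (1 + b) = -1 + b)
s(w, d) = (-1 + w)/(-6 + d) (s(w, d) = (w + (-1 + 0))/(d - 6) = (w - 1)/(-6 + d) = (-1 + w)/(-6 + d))
(31 - 15)*s(-7, l(-4)) = (31 - 15)*((-1 - 7)/(-6 + 2*(-4))) = 16*(-8/(-6 - 8)) = 16*(-8/(-14)) = 16*(-1/14*(-8)) = 16*(4/7) = 64/7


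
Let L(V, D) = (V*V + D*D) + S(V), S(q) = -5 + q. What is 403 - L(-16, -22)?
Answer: -316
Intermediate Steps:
L(V, D) = -5 + V + D² + V² (L(V, D) = (V*V + D*D) + (-5 + V) = (V² + D²) + (-5 + V) = (D² + V²) + (-5 + V) = -5 + V + D² + V²)
403 - L(-16, -22) = 403 - (-5 - 16 + (-22)² + (-16)²) = 403 - (-5 - 16 + 484 + 256) = 403 - 1*719 = 403 - 719 = -316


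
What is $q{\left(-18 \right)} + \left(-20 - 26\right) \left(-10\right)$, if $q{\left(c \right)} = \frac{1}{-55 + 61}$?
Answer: $\frac{2761}{6} \approx 460.17$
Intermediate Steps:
$q{\left(c \right)} = \frac{1}{6}$
$q{\left(-18 \right)} + \left(-20 - 26\right) \left(-10\right) = \frac{1}{6} + \left(-20 - 26\right) \left(-10\right) = \frac{1}{6} - -460 = \frac{1}{6} + 460 = \frac{2761}{6}$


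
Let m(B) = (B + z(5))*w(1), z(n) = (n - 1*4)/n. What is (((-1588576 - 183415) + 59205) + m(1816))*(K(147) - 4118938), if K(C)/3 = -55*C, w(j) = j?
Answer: 35444390492857/5 ≈ 7.0889e+12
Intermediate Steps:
z(n) = (-4 + n)/n (z(n) = (n - 4)/n = (-4 + n)/n)
K(C) = -165*C (K(C) = 3*(-55*C) = -165*C)
m(B) = 1/5 + B (m(B) = (B + (-4 + 5)/5)*1 = (B + (1/5)*1)*1 = (B + 1/5)*1 = (1/5 + B)*1 = 1/5 + B)
(((-1588576 - 183415) + 59205) + m(1816))*(K(147) - 4118938) = (((-1588576 - 183415) + 59205) + (1/5 + 1816))*(-165*147 - 4118938) = ((-1771991 + 59205) + 9081/5)*(-24255 - 4118938) = (-1712786 + 9081/5)*(-4143193) = -8554849/5*(-4143193) = 35444390492857/5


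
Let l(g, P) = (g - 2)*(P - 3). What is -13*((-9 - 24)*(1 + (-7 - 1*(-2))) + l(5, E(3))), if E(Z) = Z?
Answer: -1716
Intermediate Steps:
l(g, P) = (-3 + P)*(-2 + g) (l(g, P) = (-2 + g)*(-3 + P) = (-3 + P)*(-2 + g))
-13*((-9 - 24)*(1 + (-7 - 1*(-2))) + l(5, E(3))) = -13*((-9 - 24)*(1 + (-7 - 1*(-2))) + (6 - 3*5 - 2*3 + 3*5)) = -13*(-33*(1 + (-7 + 2)) + (6 - 15 - 6 + 15)) = -13*(-33*(1 - 5) + 0) = -13*(-33*(-4) + 0) = -13*(132 + 0) = -13*132 = -1716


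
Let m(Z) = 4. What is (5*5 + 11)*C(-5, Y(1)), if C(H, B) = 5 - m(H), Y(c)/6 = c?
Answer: 36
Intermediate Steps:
Y(c) = 6*c
C(H, B) = 1 (C(H, B) = 5 - 1*4 = 5 - 4 = 1)
(5*5 + 11)*C(-5, Y(1)) = (5*5 + 11)*1 = (25 + 11)*1 = 36*1 = 36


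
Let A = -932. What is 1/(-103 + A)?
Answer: -1/1035 ≈ -0.00096618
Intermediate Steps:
1/(-103 + A) = 1/(-103 - 932) = 1/(-1035) = -1/1035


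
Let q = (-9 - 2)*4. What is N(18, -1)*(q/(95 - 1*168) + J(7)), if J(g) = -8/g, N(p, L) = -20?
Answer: 5520/511 ≈ 10.802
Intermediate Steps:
q = -44 (q = -11*4 = -44)
N(18, -1)*(q/(95 - 1*168) + J(7)) = -20*(-44/(95 - 1*168) - 8/7) = -20*(-44/(95 - 168) - 8*1/7) = -20*(-44/(-73) - 8/7) = -20*(-44*(-1/73) - 8/7) = -20*(44/73 - 8/7) = -20*(-276/511) = 5520/511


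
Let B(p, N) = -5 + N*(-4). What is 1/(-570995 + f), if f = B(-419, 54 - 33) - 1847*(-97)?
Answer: -1/391925 ≈ -2.5515e-6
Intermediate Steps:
B(p, N) = -5 - 4*N
f = 179070 (f = (-5 - 4*(54 - 33)) - 1847*(-97) = (-5 - 4*21) - 1*(-179159) = (-5 - 84) + 179159 = -89 + 179159 = 179070)
1/(-570995 + f) = 1/(-570995 + 179070) = 1/(-391925) = -1/391925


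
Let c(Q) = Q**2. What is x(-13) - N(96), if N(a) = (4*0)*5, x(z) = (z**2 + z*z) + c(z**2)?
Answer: 28899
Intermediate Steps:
x(z) = z**4 + 2*z**2 (x(z) = (z**2 + z*z) + (z**2)**2 = (z**2 + z**2) + z**4 = 2*z**2 + z**4 = z**4 + 2*z**2)
N(a) = 0 (N(a) = 0*5 = 0)
x(-13) - N(96) = (-13)**2*(2 + (-13)**2) - 1*0 = 169*(2 + 169) + 0 = 169*171 + 0 = 28899 + 0 = 28899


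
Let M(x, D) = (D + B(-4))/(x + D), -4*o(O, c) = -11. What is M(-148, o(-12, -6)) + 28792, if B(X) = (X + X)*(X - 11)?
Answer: 16727661/581 ≈ 28791.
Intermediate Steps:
o(O, c) = 11/4 (o(O, c) = -¼*(-11) = 11/4)
B(X) = 2*X*(-11 + X) (B(X) = (2*X)*(-11 + X) = 2*X*(-11 + X))
M(x, D) = (120 + D)/(D + x) (M(x, D) = (D + 2*(-4)*(-11 - 4))/(x + D) = (D + 2*(-4)*(-15))/(D + x) = (D + 120)/(D + x) = (120 + D)/(D + x))
M(-148, o(-12, -6)) + 28792 = (120 + 11/4)/(11/4 - 148) + 28792 = (491/4)/(-581/4) + 28792 = -4/581*491/4 + 28792 = -491/581 + 28792 = 16727661/581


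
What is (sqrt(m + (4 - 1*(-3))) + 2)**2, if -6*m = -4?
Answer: (6 + sqrt(69))**2/9 ≈ 22.742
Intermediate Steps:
m = 2/3 (m = -1/6*(-4) = 2/3 ≈ 0.66667)
(sqrt(m + (4 - 1*(-3))) + 2)**2 = (sqrt(2/3 + (4 - 1*(-3))) + 2)**2 = (sqrt(2/3 + (4 + 3)) + 2)**2 = (sqrt(2/3 + 7) + 2)**2 = (sqrt(23/3) + 2)**2 = (sqrt(69)/3 + 2)**2 = (2 + sqrt(69)/3)**2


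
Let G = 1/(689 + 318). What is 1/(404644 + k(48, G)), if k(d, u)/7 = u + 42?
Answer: 1007/407772573 ≈ 2.4695e-6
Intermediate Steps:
G = 1/1007 ≈ 0.00099305
k(d, u) = 294 + 7*u (k(d, u) = 7*(u + 42) = 7*(42 + u) = 294 + 7*u)
1/(404644 + k(48, G)) = 1/(404644 + (294 + 7*(1/1007))) = 1/(404644 + (294 + 7/1007)) = 1/(404644 + 296065/1007) = 1/(407772573/1007) = 1007/407772573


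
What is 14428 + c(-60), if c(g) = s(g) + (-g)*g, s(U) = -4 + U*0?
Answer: 10824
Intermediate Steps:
s(U) = -4 (s(U) = -4 + 0 = -4)
c(g) = -4 - g**2 (c(g) = -4 + (-g)*g = -4 - g**2)
14428 + c(-60) = 14428 + (-4 - 1*(-60)**2) = 14428 + (-4 - 1*3600) = 14428 + (-4 - 3600) = 14428 - 3604 = 10824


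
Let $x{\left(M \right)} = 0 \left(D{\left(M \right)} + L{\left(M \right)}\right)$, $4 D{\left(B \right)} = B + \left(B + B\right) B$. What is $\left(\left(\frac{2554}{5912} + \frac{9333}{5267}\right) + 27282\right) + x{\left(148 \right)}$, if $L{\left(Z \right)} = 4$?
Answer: $\frac{424794647371}{15569252} \approx 27284.0$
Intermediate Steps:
$D{\left(B \right)} = \frac{B^{2}}{2} + \frac{B}{4}$ ($D{\left(B \right)} = \frac{B + \left(B + B\right) B}{4} = \frac{B + 2 B B}{4} = \frac{B + 2 B^{2}}{4} = \frac{B^{2}}{2} + \frac{B}{4}$)
$x{\left(M \right)} = 0$ ($x{\left(M \right)} = 0 \left(\frac{M \left(1 + 2 M\right)}{4} + 4\right) = 0 \left(4 + \frac{M \left(1 + 2 M\right)}{4}\right) = 0$)
$\left(\left(\frac{2554}{5912} + \frac{9333}{5267}\right) + 27282\right) + x{\left(148 \right)} = \left(\left(\frac{2554}{5912} + \frac{9333}{5267}\right) + 27282\right) + 0 = \left(\left(2554 \cdot \frac{1}{5912} + 9333 \cdot \frac{1}{5267}\right) + 27282\right) + 0 = \left(\left(\frac{1277}{2956} + \frac{9333}{5267}\right) + 27282\right) + 0 = \left(\frac{34314307}{15569252} + 27282\right) + 0 = \frac{424794647371}{15569252} + 0 = \frac{424794647371}{15569252}$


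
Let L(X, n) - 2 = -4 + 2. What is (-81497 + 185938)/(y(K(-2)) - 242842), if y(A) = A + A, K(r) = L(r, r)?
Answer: -104441/242842 ≈ -0.43008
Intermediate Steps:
L(X, n) = 0 (L(X, n) = 2 + (-4 + 2) = 2 - 2 = 0)
K(r) = 0
y(A) = 2*A
(-81497 + 185938)/(y(K(-2)) - 242842) = (-81497 + 185938)/(2*0 - 242842) = 104441/(0 - 242842) = 104441/(-242842) = 104441*(-1/242842) = -104441/242842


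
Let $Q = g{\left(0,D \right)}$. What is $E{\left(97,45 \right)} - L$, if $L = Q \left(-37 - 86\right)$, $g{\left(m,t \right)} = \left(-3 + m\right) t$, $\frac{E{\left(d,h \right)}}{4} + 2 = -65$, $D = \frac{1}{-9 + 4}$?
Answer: $- \frac{971}{5} \approx -194.2$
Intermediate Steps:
$D = - \frac{1}{5}$ ($D = \frac{1}{-5} = - \frac{1}{5} \approx -0.2$)
$E{\left(d,h \right)} = -268$ ($E{\left(d,h \right)} = -8 + 4 \left(-65\right) = -8 - 260 = -268$)
$g{\left(m,t \right)} = t \left(-3 + m\right)$
$Q = \frac{3}{5}$ ($Q = - \frac{-3 + 0}{5} = \left(- \frac{1}{5}\right) \left(-3\right) = \frac{3}{5} \approx 0.6$)
$L = - \frac{369}{5}$ ($L = \frac{3 \left(-37 - 86\right)}{5} = \frac{3}{5} \left(-123\right) = - \frac{369}{5} \approx -73.8$)
$E{\left(97,45 \right)} - L = -268 - - \frac{369}{5} = -268 + \frac{369}{5} = - \frac{971}{5}$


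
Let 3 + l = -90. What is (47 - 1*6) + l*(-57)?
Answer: 5342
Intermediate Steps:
l = -93 (l = -3 - 90 = -93)
(47 - 1*6) + l*(-57) = (47 - 1*6) - 93*(-57) = (47 - 6) + 5301 = 41 + 5301 = 5342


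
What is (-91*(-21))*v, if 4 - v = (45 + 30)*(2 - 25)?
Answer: 3304119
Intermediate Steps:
v = 1729 (v = 4 - (45 + 30)*(2 - 25) = 4 - 75*(-23) = 4 - 1*(-1725) = 4 + 1725 = 1729)
(-91*(-21))*v = -91*(-21)*1729 = 1911*1729 = 3304119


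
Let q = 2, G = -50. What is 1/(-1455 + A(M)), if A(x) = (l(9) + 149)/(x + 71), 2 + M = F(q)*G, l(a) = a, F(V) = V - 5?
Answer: -219/318487 ≈ -0.00068763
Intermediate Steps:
F(V) = -5 + V
M = 148 (M = -2 + (-5 + 2)*(-50) = -2 - 3*(-50) = -2 + 150 = 148)
A(x) = 158/(71 + x) (A(x) = (9 + 149)/(x + 71) = 158/(71 + x))
1/(-1455 + A(M)) = 1/(-1455 + 158/(71 + 148)) = 1/(-1455 + 158/219) = 1/(-318487/219) = -219/318487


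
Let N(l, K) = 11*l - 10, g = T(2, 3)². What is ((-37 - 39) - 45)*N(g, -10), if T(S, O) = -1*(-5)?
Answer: -32065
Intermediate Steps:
T(S, O) = 5
g = 25 (g = 5² = 25)
N(l, K) = -10 + 11*l
((-37 - 39) - 45)*N(g, -10) = ((-37 - 39) - 45)*(-10 + 11*25) = (-76 - 45)*(-10 + 275) = -121*265 = -32065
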